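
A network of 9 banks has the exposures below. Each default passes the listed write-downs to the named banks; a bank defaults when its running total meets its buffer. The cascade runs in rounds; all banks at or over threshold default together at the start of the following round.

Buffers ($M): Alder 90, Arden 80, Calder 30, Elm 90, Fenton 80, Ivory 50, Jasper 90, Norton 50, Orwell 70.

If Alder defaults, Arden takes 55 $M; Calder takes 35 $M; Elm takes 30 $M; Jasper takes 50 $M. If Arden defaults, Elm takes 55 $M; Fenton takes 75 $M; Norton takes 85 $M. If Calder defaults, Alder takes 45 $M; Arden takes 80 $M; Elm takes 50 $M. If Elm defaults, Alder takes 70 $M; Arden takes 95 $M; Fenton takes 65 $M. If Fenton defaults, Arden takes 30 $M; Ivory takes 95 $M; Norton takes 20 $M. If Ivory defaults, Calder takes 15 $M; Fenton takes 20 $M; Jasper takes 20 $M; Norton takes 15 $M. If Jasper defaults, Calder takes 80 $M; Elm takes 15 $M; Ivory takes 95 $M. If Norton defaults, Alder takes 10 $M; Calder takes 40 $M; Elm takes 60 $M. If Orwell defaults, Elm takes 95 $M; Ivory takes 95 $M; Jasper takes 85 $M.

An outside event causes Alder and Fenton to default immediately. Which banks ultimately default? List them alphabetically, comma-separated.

Round 1 — Alder, Fenton default (initial).
  Arden: +55+30 → 85 ≥ 80
  Calder: +35 → 35 ≥ 30
  Elm: +30 → 30 < 90
  Ivory: +95 → 95 ≥ 50
  Jasper: +50 → 50 < 90
  Norton: +20 → 20 < 50
Round 2 — Arden, Calder, Ivory default.
  Elm: +55+50 → 135 ≥ 90
  Jasper: +20 → 70 < 90
  Norton: +85+15 → 120 ≥ 50
Round 3 — Elm, Norton default.
No further defaults.

Alder, Arden, Calder, Elm, Fenton, Ivory, Norton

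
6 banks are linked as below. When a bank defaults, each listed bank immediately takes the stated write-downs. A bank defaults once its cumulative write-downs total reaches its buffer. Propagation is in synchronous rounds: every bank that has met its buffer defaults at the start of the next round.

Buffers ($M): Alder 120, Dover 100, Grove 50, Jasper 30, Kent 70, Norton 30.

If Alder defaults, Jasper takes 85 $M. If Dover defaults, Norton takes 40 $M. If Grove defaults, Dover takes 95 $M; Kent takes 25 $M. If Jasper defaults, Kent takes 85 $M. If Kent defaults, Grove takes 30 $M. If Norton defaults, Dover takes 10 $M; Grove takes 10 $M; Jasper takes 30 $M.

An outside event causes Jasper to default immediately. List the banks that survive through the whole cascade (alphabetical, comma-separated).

Round 1 — Jasper defaults (initial).
  Kent: +85 → 85 ≥ 70
Round 2 — Kent defaults.
  Grove: +30 → 30 < 50
No further defaults.

Alder, Dover, Grove, Norton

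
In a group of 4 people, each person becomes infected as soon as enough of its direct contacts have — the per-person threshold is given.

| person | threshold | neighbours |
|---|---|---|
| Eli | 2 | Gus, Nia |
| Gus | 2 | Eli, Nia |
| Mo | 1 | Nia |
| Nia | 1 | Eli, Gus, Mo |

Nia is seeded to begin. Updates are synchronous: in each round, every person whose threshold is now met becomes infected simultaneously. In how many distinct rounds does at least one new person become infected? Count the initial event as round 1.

Round 1 — Nia becomes infected (initial).
Round 2 — checking thresholds:
  Eli: 1 of 2 neighbours < 2, holds.
  Gus: 1 of 2 neighbours < 2, holds.
  Mo: 1 of 1 neighbours ≥ 1, becomes infected.
Round 3 — no new infections; cascade stops.

2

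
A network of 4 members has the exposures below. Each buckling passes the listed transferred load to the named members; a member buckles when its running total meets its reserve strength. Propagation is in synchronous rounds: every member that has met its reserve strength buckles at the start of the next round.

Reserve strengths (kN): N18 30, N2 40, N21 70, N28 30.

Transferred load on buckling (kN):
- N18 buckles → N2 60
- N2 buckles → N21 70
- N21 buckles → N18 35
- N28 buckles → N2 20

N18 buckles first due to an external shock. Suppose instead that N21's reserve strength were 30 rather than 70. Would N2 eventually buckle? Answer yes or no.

yes

With N21's reserve strength at 30:
Round 1 — N18 buckles (initial).
  N2: +60 → 60 ≥ 40
Round 2 — N2 buckles.
  N21: +70 → 70 ≥ 30
Round 3 — N21 buckles.
No further bucklings.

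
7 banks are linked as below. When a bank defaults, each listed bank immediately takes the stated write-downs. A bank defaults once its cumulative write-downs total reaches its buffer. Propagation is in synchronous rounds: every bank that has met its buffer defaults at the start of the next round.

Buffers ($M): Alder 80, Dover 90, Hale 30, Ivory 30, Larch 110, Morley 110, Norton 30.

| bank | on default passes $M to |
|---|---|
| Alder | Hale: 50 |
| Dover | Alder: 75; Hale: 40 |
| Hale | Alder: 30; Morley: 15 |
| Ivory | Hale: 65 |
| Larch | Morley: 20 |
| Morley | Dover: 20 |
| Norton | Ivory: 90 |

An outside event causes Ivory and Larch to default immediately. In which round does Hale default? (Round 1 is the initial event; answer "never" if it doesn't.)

Round 1 — Ivory, Larch default (initial).
  Hale: +65 → 65 ≥ 30
  Morley: +20 → 20 < 110
Round 2 — Hale defaults.
  Alder: +30 → 30 < 80
  Morley: +15 → 35 < 110
No further defaults.

2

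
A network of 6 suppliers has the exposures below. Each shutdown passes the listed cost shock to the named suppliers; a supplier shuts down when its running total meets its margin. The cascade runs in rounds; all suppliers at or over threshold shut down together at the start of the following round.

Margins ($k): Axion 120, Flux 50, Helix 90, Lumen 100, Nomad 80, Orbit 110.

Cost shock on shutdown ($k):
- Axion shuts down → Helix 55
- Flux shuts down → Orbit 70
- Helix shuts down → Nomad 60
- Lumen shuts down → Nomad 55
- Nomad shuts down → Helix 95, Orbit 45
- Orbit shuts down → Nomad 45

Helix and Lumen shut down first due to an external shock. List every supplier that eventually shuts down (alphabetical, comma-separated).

Round 1 — Helix, Lumen shut down (initial).
  Nomad: +60+55 → 115 ≥ 80
Round 2 — Nomad shuts down.
  Orbit: +45 → 45 < 110
No further shutdowns.

Helix, Lumen, Nomad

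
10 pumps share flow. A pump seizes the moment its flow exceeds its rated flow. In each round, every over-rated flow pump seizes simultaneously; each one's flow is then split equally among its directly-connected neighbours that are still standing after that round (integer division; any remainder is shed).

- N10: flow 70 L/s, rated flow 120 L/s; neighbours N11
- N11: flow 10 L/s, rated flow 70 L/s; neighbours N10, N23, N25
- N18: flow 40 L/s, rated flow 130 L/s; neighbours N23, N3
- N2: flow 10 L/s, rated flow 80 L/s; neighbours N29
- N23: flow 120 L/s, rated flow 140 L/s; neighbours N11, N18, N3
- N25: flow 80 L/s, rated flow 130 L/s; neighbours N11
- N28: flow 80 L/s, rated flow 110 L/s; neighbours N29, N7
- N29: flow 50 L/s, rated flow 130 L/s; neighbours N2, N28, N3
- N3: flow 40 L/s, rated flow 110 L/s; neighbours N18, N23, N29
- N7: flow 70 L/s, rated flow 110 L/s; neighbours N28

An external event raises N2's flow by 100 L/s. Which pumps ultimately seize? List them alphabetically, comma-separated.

Round 1 — N2 at 110 > 80. N2 seizes.
  N2 sheds 110 L/s to N29: 110 each.
    N29: 50+110 = 160 > 130
Round 2 — N29 seizes.
  N29 sheds 160 L/s to N28, N3: 80 each.
    N28: 80+80 = 160 > 110
    N3: 40+80 = 120 > 110
Round 3 — N28, N3 seize.
  N28 sheds 160 L/s to N7: 160 each.
    N7: 70+160 = 230 > 110
  N3 sheds 120 L/s to N18, N23: 60 each.
    N18: 40+60 = 100 ≤ 130
    N23: 120+60 = 180 > 140
Round 4 — N23, N7 seize.
  N23 sheds 180 L/s to N11, N18: 90 each.
    N11: 10+90 = 100 > 70
    N18: 100+90 = 190 > 130
  N7 sheds 230 L/s: no online neighbours, lost.
Round 5 — N11, N18 seize.
  N11 sheds 100 L/s to N10, N25: 50 each.
    N10: 70+50 = 120 ≤ 120
    N25: 80+50 = 130 ≤ 130
  N18 sheds 190 L/s: no online neighbours, lost.
No further seizures.

N11, N18, N2, N23, N28, N29, N3, N7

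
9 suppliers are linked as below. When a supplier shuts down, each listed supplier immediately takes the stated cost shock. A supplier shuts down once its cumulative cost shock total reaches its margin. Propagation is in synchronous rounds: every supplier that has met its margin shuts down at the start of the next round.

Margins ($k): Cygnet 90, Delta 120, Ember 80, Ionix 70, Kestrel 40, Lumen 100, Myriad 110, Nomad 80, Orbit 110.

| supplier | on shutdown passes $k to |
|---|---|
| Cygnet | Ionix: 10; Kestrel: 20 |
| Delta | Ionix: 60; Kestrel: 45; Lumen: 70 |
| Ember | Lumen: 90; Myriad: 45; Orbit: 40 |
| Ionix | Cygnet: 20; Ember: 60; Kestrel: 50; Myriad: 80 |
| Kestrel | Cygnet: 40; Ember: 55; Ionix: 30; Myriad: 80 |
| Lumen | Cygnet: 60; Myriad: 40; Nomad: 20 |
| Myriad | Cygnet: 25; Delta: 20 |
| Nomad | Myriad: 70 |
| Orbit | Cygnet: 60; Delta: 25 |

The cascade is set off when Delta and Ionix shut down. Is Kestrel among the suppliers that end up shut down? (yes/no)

yes

Round 1 — Delta, Ionix shut down (initial).
  Cygnet: +20 → 20 < 90
  Ember: +60 → 60 < 80
  Kestrel: +45+50 → 95 ≥ 40
  Lumen: +70 → 70 < 100
  Myriad: +80 → 80 < 110
Round 2 — Kestrel shuts down.
  Cygnet: +40 → 60 < 90
  Ember: +55 → 115 ≥ 80
  Myriad: +80 → 160 ≥ 110
Round 3 — Ember, Myriad shut down.
  Cygnet: +25 → 85 < 90
  Lumen: +90 → 160 ≥ 100
  Orbit: +40 → 40 < 110
Round 4 — Lumen shuts down.
  Cygnet: +60 → 145 ≥ 90
  Nomad: +20 → 20 < 80
Round 5 — Cygnet shuts down.
No further shutdowns.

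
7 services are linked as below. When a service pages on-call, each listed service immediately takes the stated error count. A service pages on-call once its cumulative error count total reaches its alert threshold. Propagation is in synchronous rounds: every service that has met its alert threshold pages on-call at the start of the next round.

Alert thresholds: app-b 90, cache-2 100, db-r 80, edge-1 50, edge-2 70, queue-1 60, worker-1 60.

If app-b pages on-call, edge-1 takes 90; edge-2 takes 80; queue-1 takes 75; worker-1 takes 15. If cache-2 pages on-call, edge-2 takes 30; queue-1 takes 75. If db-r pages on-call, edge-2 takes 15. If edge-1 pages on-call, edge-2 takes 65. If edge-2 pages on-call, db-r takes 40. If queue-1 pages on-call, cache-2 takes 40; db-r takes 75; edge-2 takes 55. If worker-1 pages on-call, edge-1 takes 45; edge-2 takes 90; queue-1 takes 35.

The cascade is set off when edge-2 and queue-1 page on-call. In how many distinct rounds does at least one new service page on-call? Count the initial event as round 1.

2

Round 1 — edge-2, queue-1 page on-call (initial).
  cache-2: +40 → 40 < 100
  db-r: +40+75 → 115 ≥ 80
Round 2 — db-r pages on-call.
No further pages.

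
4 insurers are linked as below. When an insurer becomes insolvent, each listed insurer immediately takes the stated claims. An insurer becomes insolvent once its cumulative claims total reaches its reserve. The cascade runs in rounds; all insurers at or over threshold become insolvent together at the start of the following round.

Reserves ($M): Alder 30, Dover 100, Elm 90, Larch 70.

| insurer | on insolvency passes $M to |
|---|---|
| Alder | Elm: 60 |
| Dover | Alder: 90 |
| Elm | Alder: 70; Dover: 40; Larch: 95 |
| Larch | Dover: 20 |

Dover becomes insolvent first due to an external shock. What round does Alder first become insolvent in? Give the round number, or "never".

2

Round 1 — Dover becomes insolvent (initial).
  Alder: +90 → 90 ≥ 30
Round 2 — Alder becomes insolvent.
  Elm: +60 → 60 < 90
No further insolvencies.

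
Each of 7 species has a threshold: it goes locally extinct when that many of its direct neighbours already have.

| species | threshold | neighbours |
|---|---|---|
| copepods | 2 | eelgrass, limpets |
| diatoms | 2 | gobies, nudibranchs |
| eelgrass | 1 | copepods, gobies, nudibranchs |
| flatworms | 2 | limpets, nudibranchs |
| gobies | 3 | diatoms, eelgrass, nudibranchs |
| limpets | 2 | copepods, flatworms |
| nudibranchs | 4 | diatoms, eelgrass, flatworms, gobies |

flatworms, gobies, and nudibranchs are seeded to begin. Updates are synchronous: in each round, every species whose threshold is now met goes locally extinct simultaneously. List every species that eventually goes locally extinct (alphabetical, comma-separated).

Round 1 — flatworms, gobies, nudibranchs go locally extinct (initial).
Round 2 — checking thresholds:
  diatoms: 2 of 2 neighbours ≥ 2, goes locally extinct.
  eelgrass: 2 of 3 neighbours ≥ 1, goes locally extinct.
  limpets: 1 of 2 neighbours < 2, holds.
Round 3 — no new extinctions; cascade stops.

diatoms, eelgrass, flatworms, gobies, nudibranchs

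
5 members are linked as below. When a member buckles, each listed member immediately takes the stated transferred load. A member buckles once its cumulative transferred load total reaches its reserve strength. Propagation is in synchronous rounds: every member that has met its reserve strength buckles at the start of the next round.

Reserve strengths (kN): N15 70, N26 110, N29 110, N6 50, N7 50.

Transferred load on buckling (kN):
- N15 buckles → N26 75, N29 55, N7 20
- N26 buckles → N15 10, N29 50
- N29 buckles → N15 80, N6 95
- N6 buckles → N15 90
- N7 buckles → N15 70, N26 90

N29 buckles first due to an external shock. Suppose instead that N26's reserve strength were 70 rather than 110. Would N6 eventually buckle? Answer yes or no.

With N26's reserve strength at 70:
Round 1 — N29 buckles (initial).
  N15: +80 → 80 ≥ 70
  N6: +95 → 95 ≥ 50
Round 2 — N15, N6 buckle.
  N26: +75 → 75 ≥ 70
  N7: +20 → 20 < 50
Round 3 — N26 buckles.
No further bucklings.

yes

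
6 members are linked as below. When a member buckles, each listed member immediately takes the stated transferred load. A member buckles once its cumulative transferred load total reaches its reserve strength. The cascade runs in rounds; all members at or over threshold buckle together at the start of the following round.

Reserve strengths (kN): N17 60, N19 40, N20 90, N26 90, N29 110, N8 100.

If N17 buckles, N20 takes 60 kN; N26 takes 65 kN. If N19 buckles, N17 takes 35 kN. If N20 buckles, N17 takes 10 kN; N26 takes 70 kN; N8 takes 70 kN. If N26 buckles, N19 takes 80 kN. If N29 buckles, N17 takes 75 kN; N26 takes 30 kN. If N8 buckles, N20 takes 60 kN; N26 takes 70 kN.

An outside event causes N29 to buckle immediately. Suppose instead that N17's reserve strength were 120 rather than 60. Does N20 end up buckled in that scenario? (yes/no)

With N17's reserve strength at 120:
Round 1 — N29 buckles (initial).
  N17: +75 → 75 < 120
  N26: +30 → 30 < 90
No further bucklings.

no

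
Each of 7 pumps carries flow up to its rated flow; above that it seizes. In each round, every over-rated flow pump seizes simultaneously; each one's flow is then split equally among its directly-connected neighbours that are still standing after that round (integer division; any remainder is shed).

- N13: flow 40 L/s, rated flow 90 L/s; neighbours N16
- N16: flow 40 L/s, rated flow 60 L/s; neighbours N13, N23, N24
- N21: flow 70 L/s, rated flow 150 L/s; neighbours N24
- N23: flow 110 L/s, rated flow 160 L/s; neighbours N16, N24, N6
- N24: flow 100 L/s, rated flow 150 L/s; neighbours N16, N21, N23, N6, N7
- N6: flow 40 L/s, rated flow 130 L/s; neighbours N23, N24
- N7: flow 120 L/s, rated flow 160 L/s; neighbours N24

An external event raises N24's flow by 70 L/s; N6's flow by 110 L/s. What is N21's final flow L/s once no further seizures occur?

112

Round 1 — N24 at 170 > 150; N6 at 150 > 130. N24, N6 seize.
  N24 sheds 170 L/s to N16, N21, N23, N7: 42 each (2 lost).
    N16: 40+42 = 82 > 60
    N21: 70+42 = 112 ≤ 150
    N23: 110+42 = 152 ≤ 160
    N7: 120+42 = 162 > 160
  N6 sheds 150 L/s to N23: 150 each.
    N23: 152+150 = 302 > 160
Round 2 — N16, N23, N7 seize.
  N16 sheds 82 L/s to N13: 82 each.
    N13: 40+82 = 122 > 90
  N23 sheds 302 L/s: no online neighbours, lost.
  N7 sheds 162 L/s: no online neighbours, lost.
Round 3 — N13 seizes.
  N13 sheds 122 L/s: no online neighbours, lost.
No further seizures.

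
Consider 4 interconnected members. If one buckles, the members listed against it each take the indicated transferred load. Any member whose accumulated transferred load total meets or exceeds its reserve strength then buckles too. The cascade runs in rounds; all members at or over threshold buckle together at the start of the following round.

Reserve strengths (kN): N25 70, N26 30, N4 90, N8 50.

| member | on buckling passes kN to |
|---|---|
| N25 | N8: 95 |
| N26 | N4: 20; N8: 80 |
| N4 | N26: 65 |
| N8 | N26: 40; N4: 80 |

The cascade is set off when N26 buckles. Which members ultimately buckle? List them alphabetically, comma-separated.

Round 1 — N26 buckles (initial).
  N4: +20 → 20 < 90
  N8: +80 → 80 ≥ 50
Round 2 — N8 buckles.
  N4: +80 → 100 ≥ 90
Round 3 — N4 buckles.
No further bucklings.

N26, N4, N8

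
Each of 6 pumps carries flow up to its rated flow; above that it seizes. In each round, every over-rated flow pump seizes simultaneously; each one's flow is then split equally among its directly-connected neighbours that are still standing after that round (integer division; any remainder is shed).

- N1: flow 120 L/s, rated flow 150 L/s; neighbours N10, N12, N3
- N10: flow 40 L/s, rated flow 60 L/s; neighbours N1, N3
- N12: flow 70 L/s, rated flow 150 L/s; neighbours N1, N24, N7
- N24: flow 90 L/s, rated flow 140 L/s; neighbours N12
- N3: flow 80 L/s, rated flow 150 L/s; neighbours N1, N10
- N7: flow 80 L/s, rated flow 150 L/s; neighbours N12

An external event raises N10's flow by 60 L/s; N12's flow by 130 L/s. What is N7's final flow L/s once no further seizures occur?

Round 1 — N10 at 100 > 60; N12 at 200 > 150. N10, N12 seize.
  N10 sheds 100 L/s to N1, N3: 50 each.
    N1: 120+50 = 170 > 150
    N3: 80+50 = 130 ≤ 150
  N12 sheds 200 L/s to N1, N24, N7: 66 each (2 lost).
    N1: 170+66 = 236 > 150
    N24: 90+66 = 156 > 140
    N7: 80+66 = 146 ≤ 150
Round 2 — N1, N24 seize.
  N1 sheds 236 L/s to N3: 236 each.
    N3: 130+236 = 366 > 150
  N24 sheds 156 L/s: no online neighbours, lost.
Round 3 — N3 seizes.
  N3 sheds 366 L/s: no online neighbours, lost.
No further seizures.

146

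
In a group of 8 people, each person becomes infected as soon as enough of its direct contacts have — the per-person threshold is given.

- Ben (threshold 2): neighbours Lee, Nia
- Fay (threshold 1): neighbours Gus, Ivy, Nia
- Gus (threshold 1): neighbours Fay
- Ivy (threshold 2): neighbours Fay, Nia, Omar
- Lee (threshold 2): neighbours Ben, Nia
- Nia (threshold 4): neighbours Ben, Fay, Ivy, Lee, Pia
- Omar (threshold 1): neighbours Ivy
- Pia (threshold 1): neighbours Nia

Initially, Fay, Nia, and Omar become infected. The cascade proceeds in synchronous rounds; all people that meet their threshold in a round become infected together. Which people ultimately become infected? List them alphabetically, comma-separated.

Fay, Gus, Ivy, Nia, Omar, Pia

Round 1 — Fay, Nia, Omar become infected (initial).
Round 2 — checking thresholds:
  Ben: 1 of 2 neighbours < 2, below threshold.
  Gus: 1 of 1 neighbours ≥ 1, becomes infected.
  Ivy: 3 of 3 neighbours ≥ 2, becomes infected.
  Lee: 1 of 2 neighbours < 2, below threshold.
  Pia: 1 of 1 neighbours ≥ 1, becomes infected.
Round 3 — no new infections; cascade stops.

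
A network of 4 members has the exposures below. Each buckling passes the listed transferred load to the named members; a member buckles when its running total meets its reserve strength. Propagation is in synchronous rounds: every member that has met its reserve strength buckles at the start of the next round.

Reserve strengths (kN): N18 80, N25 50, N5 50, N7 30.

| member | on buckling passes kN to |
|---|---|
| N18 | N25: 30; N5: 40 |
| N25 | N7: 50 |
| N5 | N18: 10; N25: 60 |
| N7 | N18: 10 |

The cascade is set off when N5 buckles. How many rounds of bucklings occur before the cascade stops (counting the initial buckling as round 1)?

Round 1 — N5 buckles (initial).
  N18: +10 → 10 < 80
  N25: +60 → 60 ≥ 50
Round 2 — N25 buckles.
  N7: +50 → 50 ≥ 30
Round 3 — N7 buckles.
  N18: +10 → 20 < 80
No further bucklings.

3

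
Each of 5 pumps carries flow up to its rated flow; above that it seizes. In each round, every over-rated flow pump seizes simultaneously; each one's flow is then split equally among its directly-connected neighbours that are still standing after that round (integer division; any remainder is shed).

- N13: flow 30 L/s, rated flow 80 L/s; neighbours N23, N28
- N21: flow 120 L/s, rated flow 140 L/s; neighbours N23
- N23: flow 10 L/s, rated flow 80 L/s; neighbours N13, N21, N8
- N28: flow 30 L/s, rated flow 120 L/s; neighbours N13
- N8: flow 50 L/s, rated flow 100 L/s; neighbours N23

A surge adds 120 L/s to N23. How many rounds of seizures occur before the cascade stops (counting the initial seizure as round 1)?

Round 1 — N23 at 130 > 80. N23 seizes.
  N23 sheds 130 L/s to N13, N21, N8: 43 each (1 lost).
    N13: 30+43 = 73 ≤ 80
    N21: 120+43 = 163 > 140
    N8: 50+43 = 93 ≤ 100
Round 2 — N21 seizes.
  N21 sheds 163 L/s: no online neighbours, lost.
No further seizures.

2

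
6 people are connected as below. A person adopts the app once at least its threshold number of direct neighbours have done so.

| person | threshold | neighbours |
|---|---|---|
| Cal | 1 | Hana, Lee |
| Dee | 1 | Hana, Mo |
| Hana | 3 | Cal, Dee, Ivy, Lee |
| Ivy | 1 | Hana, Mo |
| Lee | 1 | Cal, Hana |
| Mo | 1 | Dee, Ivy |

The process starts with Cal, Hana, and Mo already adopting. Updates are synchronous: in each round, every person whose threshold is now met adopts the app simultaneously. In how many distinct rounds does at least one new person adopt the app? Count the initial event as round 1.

2

Round 1 — Cal, Hana, Mo adopt the app (initial).
Round 2 — checking thresholds:
  Dee: 2 of 2 neighbours ≥ 1, adopts the app.
  Ivy: 2 of 2 neighbours ≥ 1, adopts the app.
  Lee: 2 of 2 neighbours ≥ 1, adopts the app.
Round 3 — no new adoptions; cascade stops.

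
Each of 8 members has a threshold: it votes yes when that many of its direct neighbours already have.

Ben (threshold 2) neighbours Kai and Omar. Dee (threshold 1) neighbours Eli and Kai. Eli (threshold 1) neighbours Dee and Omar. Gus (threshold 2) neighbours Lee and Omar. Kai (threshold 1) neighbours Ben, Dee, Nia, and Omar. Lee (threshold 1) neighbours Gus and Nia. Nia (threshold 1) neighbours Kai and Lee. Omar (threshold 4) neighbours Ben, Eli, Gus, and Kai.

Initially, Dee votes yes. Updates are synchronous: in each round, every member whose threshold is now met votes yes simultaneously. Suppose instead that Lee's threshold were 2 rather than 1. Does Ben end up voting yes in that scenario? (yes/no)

no

With Lee's threshold at 2:
Round 1 — Dee votes yes (initial).
Round 2 — checking thresholds:
  Eli: 1 of 2 neighbours ≥ 1, votes yes.
  Kai: 1 of 4 neighbours ≥ 1, votes yes.
Round 3 — checking thresholds:
  Ben: 1 of 2 neighbours < 2, holds.
  Nia: 1 of 2 neighbours ≥ 1, votes yes.
  Omar: 2 of 4 neighbours < 4, holds.
Round 4 — no new yes votes; cascade stops.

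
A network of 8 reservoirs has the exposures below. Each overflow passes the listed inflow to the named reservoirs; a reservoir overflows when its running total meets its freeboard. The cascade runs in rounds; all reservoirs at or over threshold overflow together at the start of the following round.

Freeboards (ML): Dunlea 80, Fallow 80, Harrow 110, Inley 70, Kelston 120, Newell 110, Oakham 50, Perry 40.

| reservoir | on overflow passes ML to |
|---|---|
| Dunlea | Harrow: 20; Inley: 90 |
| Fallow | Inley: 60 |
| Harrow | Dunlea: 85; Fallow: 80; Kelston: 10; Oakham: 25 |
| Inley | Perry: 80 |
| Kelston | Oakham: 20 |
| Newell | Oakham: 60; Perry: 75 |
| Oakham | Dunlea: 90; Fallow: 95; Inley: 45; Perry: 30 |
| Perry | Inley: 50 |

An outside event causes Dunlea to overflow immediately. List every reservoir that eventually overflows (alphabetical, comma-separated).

Dunlea, Inley, Perry

Round 1 — Dunlea overflows (initial).
  Harrow: +20 → 20 < 110
  Inley: +90 → 90 ≥ 70
Round 2 — Inley overflows.
  Perry: +80 → 80 ≥ 40
Round 3 — Perry overflows.
No further overflows.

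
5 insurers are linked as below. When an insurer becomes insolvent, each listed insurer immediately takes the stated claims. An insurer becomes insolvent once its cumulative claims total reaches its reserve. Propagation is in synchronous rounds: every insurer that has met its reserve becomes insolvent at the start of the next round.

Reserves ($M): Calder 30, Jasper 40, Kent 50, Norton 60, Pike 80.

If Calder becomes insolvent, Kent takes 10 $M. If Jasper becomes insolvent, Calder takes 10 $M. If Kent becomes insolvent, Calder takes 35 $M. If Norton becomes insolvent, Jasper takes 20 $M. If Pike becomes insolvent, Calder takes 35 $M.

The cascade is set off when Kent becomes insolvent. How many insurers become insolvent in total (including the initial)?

2

Round 1 — Kent becomes insolvent (initial).
  Calder: +35 → 35 ≥ 30
Round 2 — Calder becomes insolvent.
No further insolvencies.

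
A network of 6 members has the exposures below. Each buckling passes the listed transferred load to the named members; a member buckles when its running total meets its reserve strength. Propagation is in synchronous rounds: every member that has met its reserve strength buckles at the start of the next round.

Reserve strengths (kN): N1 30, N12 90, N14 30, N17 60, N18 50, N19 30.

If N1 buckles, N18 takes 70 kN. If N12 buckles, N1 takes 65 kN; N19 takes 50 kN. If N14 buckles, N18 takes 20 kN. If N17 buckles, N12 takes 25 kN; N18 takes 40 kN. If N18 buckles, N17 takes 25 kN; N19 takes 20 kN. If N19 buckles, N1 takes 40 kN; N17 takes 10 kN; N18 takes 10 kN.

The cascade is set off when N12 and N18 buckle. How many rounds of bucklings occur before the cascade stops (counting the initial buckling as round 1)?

2

Round 1 — N12, N18 buckle (initial).
  N1: +65 → 65 ≥ 30
  N17: +25 → 25 < 60
  N19: +50+20 → 70 ≥ 30
Round 2 — N1, N19 buckle.
  N17: +10 → 35 < 60
No further bucklings.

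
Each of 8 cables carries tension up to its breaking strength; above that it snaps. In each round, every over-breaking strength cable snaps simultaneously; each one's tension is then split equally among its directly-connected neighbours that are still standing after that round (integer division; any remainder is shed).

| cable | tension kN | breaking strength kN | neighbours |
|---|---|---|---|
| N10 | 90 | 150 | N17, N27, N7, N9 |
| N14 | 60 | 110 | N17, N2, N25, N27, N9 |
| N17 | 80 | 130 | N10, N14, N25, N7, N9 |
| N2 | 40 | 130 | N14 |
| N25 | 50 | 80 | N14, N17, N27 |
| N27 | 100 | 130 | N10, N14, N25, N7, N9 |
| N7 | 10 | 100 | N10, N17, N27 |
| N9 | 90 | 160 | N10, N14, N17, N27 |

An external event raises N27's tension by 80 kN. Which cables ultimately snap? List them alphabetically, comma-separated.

Round 1 — N27 at 180 > 130. N27 snaps.
  N27 sheds 180 kN to N10, N14, N25, N7, N9: 36 each.
    N10: 90+36 = 126 ≤ 150
    N14: 60+36 = 96 ≤ 110
    N25: 50+36 = 86 > 80
    N7: 10+36 = 46 ≤ 100
    N9: 90+36 = 126 ≤ 160
Round 2 — N25 snaps.
  N25 sheds 86 kN to N14, N17: 43 each.
    N14: 96+43 = 139 > 110
    N17: 80+43 = 123 ≤ 130
Round 3 — N14 snaps.
  N14 sheds 139 kN to N17, N2, N9: 46 each (1 lost).
    N17: 123+46 = 169 > 130
    N2: 40+46 = 86 ≤ 130
    N9: 126+46 = 172 > 160
Round 4 — N17, N9 snap.
  N17 sheds 169 kN to N10, N7: 84 each (1 lost).
    N10: 126+84 = 210 > 150
    N7: 46+84 = 130 > 100
  N9 sheds 172 kN to N10: 172 each.
    N10: 210+172 = 382 > 150
Round 5 — N10, N7 snap.
  N10 sheds 382 kN: no online neighbours, lost.
  N7 sheds 130 kN: no online neighbours, lost.
No further breaks.

N10, N14, N17, N25, N27, N7, N9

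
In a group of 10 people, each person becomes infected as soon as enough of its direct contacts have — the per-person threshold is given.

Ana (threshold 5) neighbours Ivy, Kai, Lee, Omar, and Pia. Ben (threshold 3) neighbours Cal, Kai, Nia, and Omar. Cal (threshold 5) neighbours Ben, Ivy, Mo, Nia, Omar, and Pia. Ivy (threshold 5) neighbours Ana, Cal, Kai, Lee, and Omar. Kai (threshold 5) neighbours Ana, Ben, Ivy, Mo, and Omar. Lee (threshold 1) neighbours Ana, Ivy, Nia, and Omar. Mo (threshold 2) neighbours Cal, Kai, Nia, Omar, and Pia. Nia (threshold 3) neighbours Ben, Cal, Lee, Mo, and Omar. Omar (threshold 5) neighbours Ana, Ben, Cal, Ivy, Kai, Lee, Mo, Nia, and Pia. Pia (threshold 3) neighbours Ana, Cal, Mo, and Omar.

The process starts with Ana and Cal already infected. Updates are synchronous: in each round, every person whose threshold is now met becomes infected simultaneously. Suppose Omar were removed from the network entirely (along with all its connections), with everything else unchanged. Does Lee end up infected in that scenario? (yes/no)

With Omar removed:
Round 1 — Ana, Cal become infected (initial).
Round 2 — checking thresholds:
  Ben: 1 of 3 neighbours < 3, holds.
  Ivy: 2 of 4 neighbours < 5, holds.
  Kai: 1 of 4 neighbours < 5, holds.
  Lee: 1 of 3 neighbours ≥ 1, becomes infected.
  Mo: 1 of 4 neighbours < 2, holds.
  Nia: 1 of 4 neighbours < 3, holds.
  Pia: 2 of 3 neighbours < 3, holds.
Round 3 — no new infections; cascade stops.

yes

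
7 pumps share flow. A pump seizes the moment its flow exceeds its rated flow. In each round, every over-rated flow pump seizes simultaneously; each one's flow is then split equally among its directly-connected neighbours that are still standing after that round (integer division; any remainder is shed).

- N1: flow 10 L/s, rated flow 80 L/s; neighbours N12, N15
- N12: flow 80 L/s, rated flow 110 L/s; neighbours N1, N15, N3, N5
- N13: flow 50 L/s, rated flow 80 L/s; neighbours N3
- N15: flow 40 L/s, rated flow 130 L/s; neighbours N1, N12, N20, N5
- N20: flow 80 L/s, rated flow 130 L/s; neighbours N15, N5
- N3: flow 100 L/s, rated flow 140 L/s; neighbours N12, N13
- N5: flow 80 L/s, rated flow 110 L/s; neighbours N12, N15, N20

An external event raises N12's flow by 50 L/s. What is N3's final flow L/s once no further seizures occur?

Round 1 — N12 at 130 > 110. N12 seizes.
  N12 sheds 130 L/s to N1, N15, N3, N5: 32 each (2 lost).
    N1: 10+32 = 42 ≤ 80
    N15: 40+32 = 72 ≤ 130
    N3: 100+32 = 132 ≤ 140
    N5: 80+32 = 112 > 110
Round 2 — N5 seizes.
  N5 sheds 112 L/s to N15, N20: 56 each.
    N15: 72+56 = 128 ≤ 130
    N20: 80+56 = 136 > 130
Round 3 — N20 seizes.
  N20 sheds 136 L/s to N15: 136 each.
    N15: 128+136 = 264 > 130
Round 4 — N15 seizes.
  N15 sheds 264 L/s to N1: 264 each.
    N1: 42+264 = 306 > 80
Round 5 — N1 seizes.
  N1 sheds 306 L/s: no online neighbours, lost.
No further seizures.

132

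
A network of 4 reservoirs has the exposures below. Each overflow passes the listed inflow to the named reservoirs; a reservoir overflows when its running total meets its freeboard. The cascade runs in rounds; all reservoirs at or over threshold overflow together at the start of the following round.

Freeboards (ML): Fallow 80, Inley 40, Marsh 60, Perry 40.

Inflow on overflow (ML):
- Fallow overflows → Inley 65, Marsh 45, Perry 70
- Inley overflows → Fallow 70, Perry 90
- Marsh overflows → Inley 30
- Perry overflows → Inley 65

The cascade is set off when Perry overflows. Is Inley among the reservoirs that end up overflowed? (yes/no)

Round 1 — Perry overflows (initial).
  Inley: +65 → 65 ≥ 40
Round 2 — Inley overflows.
  Fallow: +70 → 70 < 80
No further overflows.

yes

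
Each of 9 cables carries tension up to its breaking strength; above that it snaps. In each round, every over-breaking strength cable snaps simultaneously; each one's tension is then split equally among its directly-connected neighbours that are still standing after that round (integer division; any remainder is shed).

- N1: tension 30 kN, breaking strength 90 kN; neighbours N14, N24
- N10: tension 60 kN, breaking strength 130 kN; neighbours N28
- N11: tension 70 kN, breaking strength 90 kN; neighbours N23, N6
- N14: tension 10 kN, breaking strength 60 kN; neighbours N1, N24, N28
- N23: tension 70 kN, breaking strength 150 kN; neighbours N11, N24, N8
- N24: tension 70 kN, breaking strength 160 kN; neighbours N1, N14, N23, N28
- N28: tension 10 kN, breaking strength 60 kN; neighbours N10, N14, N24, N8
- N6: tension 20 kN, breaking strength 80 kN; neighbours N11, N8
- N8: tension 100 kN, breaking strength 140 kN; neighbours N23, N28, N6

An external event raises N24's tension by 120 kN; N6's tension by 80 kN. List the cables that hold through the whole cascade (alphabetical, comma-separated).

N10

Round 1 — N24 at 190 > 160; N6 at 100 > 80. N24, N6 snap.
  N24 sheds 190 kN to N1, N14, N23, N28: 47 each (2 lost).
    N1: 30+47 = 77 ≤ 90
    N14: 10+47 = 57 ≤ 60
    N23: 70+47 = 117 ≤ 150
    N28: 10+47 = 57 ≤ 60
  N6 sheds 100 kN to N11, N8: 50 each.
    N11: 70+50 = 120 > 90
    N8: 100+50 = 150 > 140
Round 2 — N11, N8 snap.
  N11 sheds 120 kN to N23: 120 each.
    N23: 117+120 = 237 > 150
  N8 sheds 150 kN to N23, N28: 75 each.
    N23: 237+75 = 312 > 150
    N28: 57+75 = 132 > 60
Round 3 — N23, N28 snap.
  N23 sheds 312 kN: no online neighbours, lost.
  N28 sheds 132 kN to N10, N14: 66 each.
    N10: 60+66 = 126 ≤ 130
    N14: 57+66 = 123 > 60
Round 4 — N14 snaps.
  N14 sheds 123 kN to N1: 123 each.
    N1: 77+123 = 200 > 90
Round 5 — N1 snaps.
  N1 sheds 200 kN: no online neighbours, lost.
No further breaks.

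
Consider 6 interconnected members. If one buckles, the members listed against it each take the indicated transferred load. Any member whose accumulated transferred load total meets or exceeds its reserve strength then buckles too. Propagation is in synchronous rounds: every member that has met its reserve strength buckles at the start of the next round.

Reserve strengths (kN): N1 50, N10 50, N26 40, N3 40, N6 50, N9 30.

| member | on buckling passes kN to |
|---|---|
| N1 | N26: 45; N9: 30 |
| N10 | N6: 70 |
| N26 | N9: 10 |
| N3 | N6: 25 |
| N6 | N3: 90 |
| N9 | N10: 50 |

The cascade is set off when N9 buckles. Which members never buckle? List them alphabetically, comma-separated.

N1, N26

Round 1 — N9 buckles (initial).
  N10: +50 → 50 ≥ 50
Round 2 — N10 buckles.
  N6: +70 → 70 ≥ 50
Round 3 — N6 buckles.
  N3: +90 → 90 ≥ 40
Round 4 — N3 buckles.
No further bucklings.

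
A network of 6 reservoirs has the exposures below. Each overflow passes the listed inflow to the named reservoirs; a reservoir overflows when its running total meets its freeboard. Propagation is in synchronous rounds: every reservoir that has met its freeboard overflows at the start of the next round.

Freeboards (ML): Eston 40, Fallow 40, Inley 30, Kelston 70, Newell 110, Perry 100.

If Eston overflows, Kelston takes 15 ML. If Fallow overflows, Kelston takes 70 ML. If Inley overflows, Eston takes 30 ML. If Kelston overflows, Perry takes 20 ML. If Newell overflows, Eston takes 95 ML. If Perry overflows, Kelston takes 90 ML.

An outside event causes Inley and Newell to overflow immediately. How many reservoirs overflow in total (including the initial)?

3

Round 1 — Inley, Newell overflow (initial).
  Eston: +30+95 → 125 ≥ 40
Round 2 — Eston overflows.
  Kelston: +15 → 15 < 70
No further overflows.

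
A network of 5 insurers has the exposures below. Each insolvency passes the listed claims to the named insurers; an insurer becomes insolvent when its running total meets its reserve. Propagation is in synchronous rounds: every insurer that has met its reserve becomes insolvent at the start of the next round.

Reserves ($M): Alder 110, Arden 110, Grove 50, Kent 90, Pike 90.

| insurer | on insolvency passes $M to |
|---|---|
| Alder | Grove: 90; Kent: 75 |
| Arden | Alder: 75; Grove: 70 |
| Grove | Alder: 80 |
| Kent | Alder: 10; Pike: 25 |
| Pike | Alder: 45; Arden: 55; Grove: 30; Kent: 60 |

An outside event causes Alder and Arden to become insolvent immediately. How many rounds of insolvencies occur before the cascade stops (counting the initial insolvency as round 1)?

2

Round 1 — Alder, Arden become insolvent (initial).
  Grove: +90+70 → 160 ≥ 50
  Kent: +75 → 75 < 90
Round 2 — Grove becomes insolvent.
No further insolvencies.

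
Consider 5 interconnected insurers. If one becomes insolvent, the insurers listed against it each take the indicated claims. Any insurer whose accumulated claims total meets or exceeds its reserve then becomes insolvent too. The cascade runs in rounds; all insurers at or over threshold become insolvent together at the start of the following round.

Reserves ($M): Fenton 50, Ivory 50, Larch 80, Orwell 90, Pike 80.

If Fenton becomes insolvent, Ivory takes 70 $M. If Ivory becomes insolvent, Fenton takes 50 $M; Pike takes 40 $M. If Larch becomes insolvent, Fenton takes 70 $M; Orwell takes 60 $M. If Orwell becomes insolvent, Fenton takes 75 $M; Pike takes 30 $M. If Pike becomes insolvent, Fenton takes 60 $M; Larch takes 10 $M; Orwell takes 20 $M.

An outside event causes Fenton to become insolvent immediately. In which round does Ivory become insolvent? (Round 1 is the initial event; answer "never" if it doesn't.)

2

Round 1 — Fenton becomes insolvent (initial).
  Ivory: +70 → 70 ≥ 50
Round 2 — Ivory becomes insolvent.
  Pike: +40 → 40 < 80
No further insolvencies.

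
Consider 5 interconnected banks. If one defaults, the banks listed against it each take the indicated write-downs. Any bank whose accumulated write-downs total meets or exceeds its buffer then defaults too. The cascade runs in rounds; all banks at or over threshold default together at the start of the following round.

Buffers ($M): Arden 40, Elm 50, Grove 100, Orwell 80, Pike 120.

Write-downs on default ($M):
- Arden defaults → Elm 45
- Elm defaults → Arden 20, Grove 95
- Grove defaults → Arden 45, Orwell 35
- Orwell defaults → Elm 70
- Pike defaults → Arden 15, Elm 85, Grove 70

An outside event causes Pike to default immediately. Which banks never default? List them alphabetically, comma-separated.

Round 1 — Pike defaults (initial).
  Arden: +15 → 15 < 40
  Elm: +85 → 85 ≥ 50
  Grove: +70 → 70 < 100
Round 2 — Elm defaults.
  Arden: +20 → 35 < 40
  Grove: +95 → 165 ≥ 100
Round 3 — Grove defaults.
  Arden: +45 → 80 ≥ 40
  Orwell: +35 → 35 < 80
Round 4 — Arden defaults.
No further defaults.

Orwell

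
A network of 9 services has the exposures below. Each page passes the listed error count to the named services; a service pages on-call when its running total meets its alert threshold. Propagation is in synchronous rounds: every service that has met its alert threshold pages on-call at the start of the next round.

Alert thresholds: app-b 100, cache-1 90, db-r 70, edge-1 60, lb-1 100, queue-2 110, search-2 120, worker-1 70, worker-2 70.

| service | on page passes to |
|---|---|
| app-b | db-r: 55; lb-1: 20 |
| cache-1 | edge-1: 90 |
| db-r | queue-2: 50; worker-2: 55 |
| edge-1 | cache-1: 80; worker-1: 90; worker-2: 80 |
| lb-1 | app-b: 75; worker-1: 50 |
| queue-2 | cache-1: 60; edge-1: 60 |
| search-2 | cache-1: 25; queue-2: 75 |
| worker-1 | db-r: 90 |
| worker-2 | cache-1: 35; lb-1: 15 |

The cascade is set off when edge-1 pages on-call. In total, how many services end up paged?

5

Round 1 — edge-1 pages on-call (initial).
  cache-1: +80 → 80 < 90
  worker-1: +90 → 90 ≥ 70
  worker-2: +80 → 80 ≥ 70
Round 2 — worker-1, worker-2 page on-call.
  cache-1: +35 → 115 ≥ 90
  db-r: +90 → 90 ≥ 70
  lb-1: +15 → 15 < 100
Round 3 — cache-1, db-r page on-call.
  queue-2: +50 → 50 < 110
No further pages.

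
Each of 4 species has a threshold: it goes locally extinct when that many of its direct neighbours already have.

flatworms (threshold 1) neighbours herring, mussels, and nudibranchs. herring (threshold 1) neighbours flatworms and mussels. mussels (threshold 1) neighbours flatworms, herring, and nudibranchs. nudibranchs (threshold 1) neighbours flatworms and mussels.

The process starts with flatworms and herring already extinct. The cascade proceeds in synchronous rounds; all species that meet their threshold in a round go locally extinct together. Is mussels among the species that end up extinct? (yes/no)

yes

Round 1 — flatworms, herring go locally extinct (initial).
Round 2 — checking thresholds:
  mussels: 2 of 3 neighbours ≥ 1, goes locally extinct.
  nudibranchs: 1 of 2 neighbours ≥ 1, goes locally extinct.
Round 3 — no new extinctions; cascade stops.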